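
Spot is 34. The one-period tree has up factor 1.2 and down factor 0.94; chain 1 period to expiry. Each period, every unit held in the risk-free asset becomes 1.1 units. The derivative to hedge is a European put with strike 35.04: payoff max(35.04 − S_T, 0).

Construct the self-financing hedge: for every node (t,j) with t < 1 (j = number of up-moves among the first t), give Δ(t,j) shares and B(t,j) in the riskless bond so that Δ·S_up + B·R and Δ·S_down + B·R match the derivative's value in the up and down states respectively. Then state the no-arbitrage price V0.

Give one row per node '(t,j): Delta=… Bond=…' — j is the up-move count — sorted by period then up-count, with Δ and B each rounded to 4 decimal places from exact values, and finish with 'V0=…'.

Under the risk-neutral measure, an up-move has probability p* = (R−d)/(u−d) = 0.6154 and values discount at R = 1.1.
At expiry t=1: V(1,0)=3.0800, V(1,1)=0.0000
  t=0,j=0: stock 34.0000 → up 40.8000 (V=0.0000), down 31.9600 (V=3.0800). Price 1.0769; hedge Δ=-0.3484, bond B=12.9231.
Each (Δ,B) replicates both successor values, so the strategy is self-financing and V0 is arbitrage-free.

(0,0): Delta=-0.3484 Bond=12.9231
V0=1.0769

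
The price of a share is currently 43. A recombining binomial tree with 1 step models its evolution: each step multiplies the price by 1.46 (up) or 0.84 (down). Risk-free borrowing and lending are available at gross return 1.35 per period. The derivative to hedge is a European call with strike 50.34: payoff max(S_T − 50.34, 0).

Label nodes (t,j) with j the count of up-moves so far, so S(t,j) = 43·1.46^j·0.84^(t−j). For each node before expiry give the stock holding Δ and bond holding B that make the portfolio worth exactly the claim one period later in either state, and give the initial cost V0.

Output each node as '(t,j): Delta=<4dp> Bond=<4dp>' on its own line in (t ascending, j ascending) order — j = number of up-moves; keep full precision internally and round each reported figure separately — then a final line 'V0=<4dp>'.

Under the risk-neutral measure, an up-move has probability p* = (R−d)/(u−d) = 0.8226 and values discount at R = 1.35.
Terminal values V(1,·): V(1,0)=0.0000, V(1,1)=12.4400
Node (0,0) S=43.0000: V=(p*·12.4400+(1−p*)·0.0000)/1.35=7.5799; Δ=(12.4400−0.0000)/(62.7800−36.1200)=0.4666; B=V−Δ·S=-12.4846
Check: Δ(0,0)·S0 + B(0,0) = 7.5799 = V0.

(0,0): Delta=0.4666 Bond=-12.4846
V0=7.5799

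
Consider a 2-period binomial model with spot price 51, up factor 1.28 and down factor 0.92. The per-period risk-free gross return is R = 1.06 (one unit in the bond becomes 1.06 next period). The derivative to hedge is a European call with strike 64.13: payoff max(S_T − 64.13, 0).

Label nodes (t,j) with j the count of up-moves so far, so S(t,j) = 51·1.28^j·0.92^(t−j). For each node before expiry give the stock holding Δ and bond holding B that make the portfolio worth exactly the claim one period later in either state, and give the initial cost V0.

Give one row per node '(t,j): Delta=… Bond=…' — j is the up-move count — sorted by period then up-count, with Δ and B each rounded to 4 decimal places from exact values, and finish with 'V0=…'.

(0,0): Delta=0.3882 Bond=-17.1845
(1,0): Delta=0.0000 Bond=0.0000
(1,1): Delta=0.8267 Bond=-46.8400
V0=2.6150

No-arbitrage ⇒ martingale measure with p* = (R−d)/(u−d) = 0.3889.
Terminal payoffs: V(2,0)=0.0000, V(2,1)=0.0000, V(2,2)=19.4284
Node (1,0) S=46.9200: V=(p*·0.0000+(1−p*)·0.0000)/1.06=0.0000; Δ=(0.0000−0.0000)/(60.0576−43.1664)=0.0000; B=V−Δ·S=0.0000
Node (1,1) S=65.2800: V=(p*·19.4284+(1−p*)·0.0000)/1.06=7.1278; Δ=(19.4284−0.0000)/(83.5584−60.0576)=0.8267; B=V−Δ·S=-46.8400
Node (0,0) S=51.0000: V=(p*·7.1278+(1−p*)·0.0000)/1.06=2.6150; Δ=(7.1278−0.0000)/(65.2800−46.9200)=0.3882; B=V−Δ·S=-17.1845
Root portfolio cost Δ·51+B reproduces V0=2.6150.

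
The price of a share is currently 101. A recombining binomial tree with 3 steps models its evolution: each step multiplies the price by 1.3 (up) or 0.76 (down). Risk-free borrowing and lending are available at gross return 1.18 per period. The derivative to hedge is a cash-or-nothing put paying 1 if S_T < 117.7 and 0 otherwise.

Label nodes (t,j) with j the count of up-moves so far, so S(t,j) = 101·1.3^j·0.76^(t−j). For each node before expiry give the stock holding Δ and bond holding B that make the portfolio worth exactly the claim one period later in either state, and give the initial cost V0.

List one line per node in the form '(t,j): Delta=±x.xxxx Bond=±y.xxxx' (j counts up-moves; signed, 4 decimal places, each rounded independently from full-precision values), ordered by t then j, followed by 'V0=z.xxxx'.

(0,0): Delta=-0.0046 Bond=0.5366
(1,0): Delta=-0.0159 Bond=1.5043
(1,1): Delta=-0.0027 Bond=0.3842
(2,0): Delta=0.0000 Bond=0.8475
(2,1): Delta=-0.0186 Bond=2.0402
(2,2): Delta=0.0000 Bond=0.0000
V0=0.0768

The replicating-portfolio and risk-neutral prices coincide; use p* = (1.18−0.76)/(1.3−0.76) = 0.7778 for the latter.
Terminal values V(3,·): V(3,0)=1.0000, V(3,1)=1.0000, V(3,2)=0.0000, V(3,3)=0.0000
Node (2,0) S=58.3376: V=(p*·1.0000+(1−p*)·1.0000)/1.18=0.8475; Δ=(1.0000−1.0000)/(75.8389−44.3366)=0.0000; B=V−Δ·S=0.8475
Node (2,1) S=99.7880: V=(p*·0.0000+(1−p*)·1.0000)/1.18=0.1883; Δ=(0.0000−1.0000)/(129.7244−75.8389)=-0.0186; B=V−Δ·S=2.0402
Node (2,2) S=170.6900: V=(p*·0.0000+(1−p*)·0.0000)/1.18=0.0000; Δ=(0.0000−0.0000)/(221.8970−129.7244)=0.0000; B=V−Δ·S=0.0000
Node (1,0) S=76.7600: V=(p*·0.1883+(1−p*)·0.8475)/1.18=0.2837; Δ=(0.1883−0.8475)/(99.7880−58.3376)=-0.0159; B=V−Δ·S=1.5043
Node (1,1) S=131.3000: V=(p*·0.0000+(1−p*)·0.1883)/1.18=0.0355; Δ=(0.0000−0.1883)/(170.6900−99.7880)=-0.0027; B=V−Δ·S=0.3842
Node (0,0) S=101.0000: V=(p*·0.0355+(1−p*)·0.2837)/1.18=0.0768; Δ=(0.0355−0.2837)/(131.3000−76.7600)=-0.0046; B=V−Δ·S=0.5366
Each (Δ,B) replicates both successor values, so the strategy is self-financing and V0 is arbitrage-free.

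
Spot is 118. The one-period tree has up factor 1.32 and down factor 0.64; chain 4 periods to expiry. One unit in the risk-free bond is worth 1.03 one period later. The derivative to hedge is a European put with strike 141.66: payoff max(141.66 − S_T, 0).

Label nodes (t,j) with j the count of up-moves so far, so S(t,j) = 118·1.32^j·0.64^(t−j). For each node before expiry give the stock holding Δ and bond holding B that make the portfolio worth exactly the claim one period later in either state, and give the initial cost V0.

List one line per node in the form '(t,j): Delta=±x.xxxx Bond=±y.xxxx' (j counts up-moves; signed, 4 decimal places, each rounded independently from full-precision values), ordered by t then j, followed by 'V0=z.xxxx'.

(0,0): Delta=-0.4492 Bond=90.8452
(1,0): Delta=-0.8066 Bond=120.5633
(1,1): Delta=-0.3203 Bond=73.4990
(2,0): Delta=-1.0000 Bond=133.5281
(2,1): Delta=-0.7369 Bond=117.2293
(2,2): Delta=-0.1701 Bond=44.8261
(3,0): Delta=-1.0000 Bond=137.5340
(3,1): Delta=-1.0000 Bond=137.5340
(3,2): Delta=-0.6420 Bond=108.2629
(3,3): Delta=0.0000 Bond=0.0000
V0=37.8434

Since d<R<u, set p* = (R−d)/(u−d) = 0.5735; price each node as the discounted p*-expectation of its children.
Terminal values V(4,·): V(4,0)=121.8629, V(4,1)=100.8285, V(4,2)=57.4449, V(4,3)=0.0000, V(4,4)=0.0000
(3,0): S=30.9330. Δ = (V_up−V_dn)/(S_up−S_dn) = (100.8285−121.8629)/(40.8315−19.7971) = -1.0000. V = [p*·100.8285 + (1−p*)·121.8629]/1.03 = 106.6010. B = V − Δ·S = 137.5340.
(3,1): S=63.7993. Δ = (V_up−V_dn)/(S_up−S_dn) = (57.4449−100.8285)/(84.2151−40.8315) = -1.0000. V = [p*·57.4449 + (1−p*)·100.8285]/1.03 = 73.7347. B = V − Δ·S = 137.5340.
(3,2): S=131.5860. Δ = (V_up−V_dn)/(S_up−S_dn) = (0.0000−57.4449)/(173.6936−84.2151) = -0.6420. V = [p*·0.0000 + (1−p*)·57.4449]/1.03 = 23.7850. B = V − Δ·S = 108.2629.
(3,3): S=271.3962. Δ = (V_up−V_dn)/(S_up−S_dn) = (0.0000−0.0000)/(358.2430−173.6936) = 0.0000. V = [p*·0.0000 + (1−p*)·0.0000]/1.03 = 0.0000. B = V − Δ·S = 0.0000.
(2,0): S=48.3328. Δ = (V_up−V_dn)/(S_up−S_dn) = (73.7347−106.6010)/(63.7993−30.9330) = -1.0000. V = [p*·73.7347 + (1−p*)·106.6010]/1.03 = 85.1953. B = V − Δ·S = 133.5281.
(2,1): S=99.6864. Δ = (V_up−V_dn)/(S_up−S_dn) = (23.7850−73.7347)/(131.5860−63.7993) = -0.7369. V = [p*·23.7850 + (1−p*)·73.7347]/1.03 = 43.7739. B = V − Δ·S = 117.2293.
(2,2): S=205.6032. Δ = (V_up−V_dn)/(S_up−S_dn) = (0.0000−23.7850)/(271.3962−131.5860) = -0.1701. V = [p*·0.0000 + (1−p*)·23.7850]/1.03 = 9.8482. B = V − Δ·S = 44.8261.
(1,0): S=75.5200. Δ = (V_up−V_dn)/(S_up−S_dn) = (43.7739−85.1953)/(99.6864−48.3328) = -0.8066. V = [p*·43.7739 + (1−p*)·85.1953]/1.03 = 59.6494. B = V − Δ·S = 120.5633.
(1,1): S=155.7600. Δ = (V_up−V_dn)/(S_up−S_dn) = (9.8482−43.7739)/(205.6032−99.6864) = -0.3203. V = [p*·9.8482 + (1−p*)·43.7739]/1.03 = 23.6082. B = V − Δ·S = 73.4990.
(0,0): S=118.0000. Δ = (V_up−V_dn)/(S_up−S_dn) = (23.6082−59.6494)/(155.7600−75.5200) = -0.4492. V = [p*·23.6082 + (1−p*)·59.6494]/1.03 = 37.8434. B = V − Δ·S = 90.8452.
Check: Δ(0,0)·S0 + B(0,0) = 37.8434 = V0.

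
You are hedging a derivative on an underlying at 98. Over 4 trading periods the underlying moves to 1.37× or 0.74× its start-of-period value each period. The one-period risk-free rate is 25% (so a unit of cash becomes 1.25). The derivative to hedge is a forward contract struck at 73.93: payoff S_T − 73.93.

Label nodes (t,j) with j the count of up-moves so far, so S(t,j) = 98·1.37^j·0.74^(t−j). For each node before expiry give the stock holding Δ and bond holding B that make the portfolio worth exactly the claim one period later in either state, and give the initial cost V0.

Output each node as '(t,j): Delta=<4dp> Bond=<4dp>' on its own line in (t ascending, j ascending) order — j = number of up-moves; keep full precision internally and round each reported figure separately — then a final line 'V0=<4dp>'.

No-arbitrage ⇒ martingale measure with p* = (R−d)/(u−d) = 0.8095.
Terminal payoffs: V(4,0)=-44.5432, V(4,1)=-19.5246, V(4,2)=26.7935, V(4,3)=112.5445, V(4,4)=271.2999
  t=3,j=0: stock 39.7120 → up 54.4054 (V=-19.5246), down 29.3868 (V=-44.5432). Price -19.4320; hedge Δ=1.0000, bond B=-59.1440.
  t=3,j=1: stock 73.5208 → up 100.7235 (V=26.7935), down 54.4054 (V=-19.5246). Price 14.3768; hedge Δ=1.0000, bond B=-59.1440.
  t=3,j=2: stock 136.1128 → up 186.4745 (V=112.5445), down 100.7235 (V=26.7935). Price 76.9688; hedge Δ=1.0000, bond B=-59.1440.
  t=3,j=3: stock 251.9926 → up 345.2299 (V=271.2999), down 186.4745 (V=112.5445). Price 192.8486; hedge Δ=1.0000, bond B=-59.1440.
  t=2,j=0: stock 53.6648 → up 73.5208 (V=14.3768), down 39.7120 (V=-19.4320). Price 6.3496; hedge Δ=1.0000, bond B=-47.3152.
  t=2,j=1: stock 99.3524 → up 136.1128 (V=76.9688), down 73.5208 (V=14.3768). Price 52.0372; hedge Δ=1.0000, bond B=-47.3152.
  t=2,j=2: stock 183.9362 → up 251.9926 (V=192.8486), down 136.1128 (V=76.9688). Price 136.6210; hedge Δ=1.0000, bond B=-47.3152.
  t=1,j=0: stock 72.5200 → up 99.3524 (V=52.0372), down 53.6648 (V=6.3496). Price 34.6678; hedge Δ=1.0000, bond B=-37.8522.
  t=1,j=1: stock 134.2600 → up 183.9362 (V=136.6210), down 99.3524 (V=52.0372). Price 96.4078; hedge Δ=1.0000, bond B=-37.8522.
  t=0,j=0: stock 98.0000 → up 134.2600 (V=96.4078), down 72.5200 (V=34.6678). Price 67.7183; hedge Δ=1.0000, bond B=-30.2817.
Root portfolio cost Δ·98+B reproduces V0=67.7183.

(0,0): Delta=1.0000 Bond=-30.2817
(1,0): Delta=1.0000 Bond=-37.8522
(1,1): Delta=1.0000 Bond=-37.8522
(2,0): Delta=1.0000 Bond=-47.3152
(2,1): Delta=1.0000 Bond=-47.3152
(2,2): Delta=1.0000 Bond=-47.3152
(3,0): Delta=1.0000 Bond=-59.1440
(3,1): Delta=1.0000 Bond=-59.1440
(3,2): Delta=1.0000 Bond=-59.1440
(3,3): Delta=1.0000 Bond=-59.1440
V0=67.7183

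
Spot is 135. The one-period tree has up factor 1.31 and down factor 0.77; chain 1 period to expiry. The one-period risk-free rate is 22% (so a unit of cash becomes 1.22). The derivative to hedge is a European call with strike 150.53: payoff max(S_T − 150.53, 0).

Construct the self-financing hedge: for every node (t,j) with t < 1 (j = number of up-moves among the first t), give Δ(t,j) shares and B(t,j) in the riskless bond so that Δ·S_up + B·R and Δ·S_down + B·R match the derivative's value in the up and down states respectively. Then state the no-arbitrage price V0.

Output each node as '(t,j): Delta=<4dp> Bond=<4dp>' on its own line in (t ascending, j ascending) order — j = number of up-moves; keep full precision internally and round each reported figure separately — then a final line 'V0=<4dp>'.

The replicating-portfolio and risk-neutral prices coincide; use p* = (1.22−0.77)/(1.31−0.77) = 0.8333 for the latter.
At expiry t=1: V(1,0)=0.0000, V(1,1)=26.3200
  t=0,j=0: stock 135.0000 → up 176.8500 (V=26.3200), down 103.9500 (V=0.0000). Price 17.9781; hedge Δ=0.3610, bond B=-30.7626.
The time-0 hedge costs 17.9781, which is the no-arbitrage price.

(0,0): Delta=0.3610 Bond=-30.7626
V0=17.9781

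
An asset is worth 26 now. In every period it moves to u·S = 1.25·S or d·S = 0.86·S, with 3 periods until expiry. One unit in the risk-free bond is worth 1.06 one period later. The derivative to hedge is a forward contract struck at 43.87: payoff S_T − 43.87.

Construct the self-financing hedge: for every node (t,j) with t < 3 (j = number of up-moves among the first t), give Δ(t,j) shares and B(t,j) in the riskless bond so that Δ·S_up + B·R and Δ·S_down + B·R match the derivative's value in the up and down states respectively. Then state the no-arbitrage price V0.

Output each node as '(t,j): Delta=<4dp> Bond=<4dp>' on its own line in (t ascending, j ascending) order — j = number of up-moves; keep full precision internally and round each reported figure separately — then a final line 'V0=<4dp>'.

Under the risk-neutral measure, an up-move has probability p* = (R−d)/(u−d) = 0.5128 and values discount at R = 1.06.
Payoff layer (t=3): V(3,0)=-27.3325, V(3,1)=-19.8330, V(3,2)=-8.9325, V(3,3)=6.9113
(2,0): S=19.2296. Δ = (V_up−V_dn)/(S_up−S_dn) = (-19.8330−-27.3325)/(24.0370−16.5375) = 1.0000. V = [p*·-19.8330 + (1−p*)·-27.3325]/1.06 = -22.1572. B = V − Δ·S = -41.3868.
(2,1): S=27.9500. Δ = (V_up−V_dn)/(S_up−S_dn) = (-8.9325−-19.8330)/(34.9375−24.0370) = 1.0000. V = [p*·-8.9325 + (1−p*)·-19.8330]/1.06 = -13.4368. B = V − Δ·S = -41.3868.
(2,2): S=40.6250. Δ = (V_up−V_dn)/(S_up−S_dn) = (6.9113−-8.9325)/(50.7812−34.9375) = 1.0000. V = [p*·6.9113 + (1−p*)·-8.9325]/1.06 = -0.7618. B = V − Δ·S = -41.3868.
(1,0): S=22.3600. Δ = (V_up−V_dn)/(S_up−S_dn) = (-13.4368−-22.1572)/(27.9500−19.2296) = 1.0000. V = [p*·-13.4368 + (1−p*)·-22.1572]/1.06 = -16.6841. B = V − Δ·S = -39.0441.
(1,1): S=32.5000. Δ = (V_up−V_dn)/(S_up−S_dn) = (-0.7618−-13.4368)/(40.6250−27.9500) = 1.0000. V = [p*·-0.7618 + (1−p*)·-13.4368]/1.06 = -6.5441. B = V − Δ·S = -39.0441.
(0,0): S=26.0000. Δ = (V_up−V_dn)/(S_up−S_dn) = (-6.5441−-16.6841)/(32.5000−22.3600) = 1.0000. V = [p*·-6.5441 + (1−p*)·-16.6841]/1.06 = -10.8341. B = V − Δ·S = -36.8341.
The time-0 hedge costs -10.8341, which is the no-arbitrage price.

(0,0): Delta=1.0000 Bond=-36.8341
(1,0): Delta=1.0000 Bond=-39.0441
(1,1): Delta=1.0000 Bond=-39.0441
(2,0): Delta=1.0000 Bond=-41.3868
(2,1): Delta=1.0000 Bond=-41.3868
(2,2): Delta=1.0000 Bond=-41.3868
V0=-10.8341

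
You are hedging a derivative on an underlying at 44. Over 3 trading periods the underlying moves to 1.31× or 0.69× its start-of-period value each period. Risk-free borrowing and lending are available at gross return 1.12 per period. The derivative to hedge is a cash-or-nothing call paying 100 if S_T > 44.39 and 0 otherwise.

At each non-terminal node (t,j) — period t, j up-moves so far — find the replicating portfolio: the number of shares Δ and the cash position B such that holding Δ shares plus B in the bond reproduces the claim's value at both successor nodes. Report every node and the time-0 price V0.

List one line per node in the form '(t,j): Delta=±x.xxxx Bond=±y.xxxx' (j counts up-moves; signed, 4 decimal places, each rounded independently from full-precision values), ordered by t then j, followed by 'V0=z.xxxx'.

(0,0): Delta=1.2422 Bond=0.5651
(1,0): Delta=3.2898 Bond=-61.5316
(1,1): Delta=0.7656 Bond=28.1009
(2,0): Delta=0.0000 Bond=0.0000
(2,1): Delta=4.0554 Bond=-99.3664
(2,2): Delta=0.0000 Bond=89.2857
V0=55.2214

Under the risk-neutral measure, an up-move has probability p* = (R−d)/(u−d) = 0.6935 and values discount at R = 1.12.
Terminal values V(3,·): V(3,0)=0.0000, V(3,1)=0.0000, V(3,2)=100.0000, V(3,3)=100.0000
Node (2,0) S=20.9484: V=(p*·0.0000+(1−p*)·0.0000)/1.12=0.0000; Δ=(0.0000−0.0000)/(27.4424−14.4544)=0.0000; B=V−Δ·S=0.0000
Node (2,1) S=39.7716: V=(p*·100.0000+(1−p*)·0.0000)/1.12=61.9240; Δ=(100.0000−0.0000)/(52.1008−27.4424)=4.0554; B=V−Δ·S=-99.3664
Node (2,2) S=75.5084: V=(p*·100.0000+(1−p*)·100.0000)/1.12=89.2857; Δ=(100.0000−100.0000)/(98.9160−52.1008)=0.0000; B=V−Δ·S=89.2857
Node (1,0) S=30.3600: V=(p*·61.9240+(1−p*)·0.0000)/1.12=38.3458; Δ=(61.9240−0.0000)/(39.7716−20.9484)=3.2898; B=V−Δ·S=-61.5316
Node (1,1) S=57.6400: V=(p*·89.2857+(1−p*)·61.9240)/1.12=72.2327; Δ=(89.2857−61.9240)/(75.5084−39.7716)=0.7656; B=V−Δ·S=28.1009
Node (0,0) S=44.0000: V=(p*·72.2327+(1−p*)·38.3458)/1.12=55.2214; Δ=(72.2327−38.3458)/(57.6400−30.3600)=1.2422; B=V−Δ·S=0.5651
Root portfolio cost Δ·44+B reproduces V0=55.2214.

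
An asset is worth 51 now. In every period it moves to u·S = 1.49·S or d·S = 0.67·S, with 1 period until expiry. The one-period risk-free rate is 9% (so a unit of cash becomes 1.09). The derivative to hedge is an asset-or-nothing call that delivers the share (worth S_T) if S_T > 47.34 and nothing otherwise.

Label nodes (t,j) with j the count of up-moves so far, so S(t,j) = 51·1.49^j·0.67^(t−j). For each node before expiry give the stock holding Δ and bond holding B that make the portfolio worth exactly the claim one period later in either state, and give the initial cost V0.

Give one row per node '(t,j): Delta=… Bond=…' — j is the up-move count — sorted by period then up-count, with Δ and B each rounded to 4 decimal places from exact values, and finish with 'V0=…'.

(0,0): Delta=1.8171 Bond=-56.9627
V0=35.7080

The replicating-portfolio and risk-neutral prices coincide; use p* = (1.09−0.67)/(1.49−0.67) = 0.5122 for the latter.
Terminal values V(1,·): V(1,0)=0.0000, V(1,1)=75.9900
  t=0,j=0: stock 51.0000 → up 75.9900 (V=75.9900), down 34.1700 (V=0.0000). Price 35.7080; hedge Δ=1.8171, bond B=-56.9627.
Each (Δ,B) replicates both successor values, so the strategy is self-financing and V0 is arbitrage-free.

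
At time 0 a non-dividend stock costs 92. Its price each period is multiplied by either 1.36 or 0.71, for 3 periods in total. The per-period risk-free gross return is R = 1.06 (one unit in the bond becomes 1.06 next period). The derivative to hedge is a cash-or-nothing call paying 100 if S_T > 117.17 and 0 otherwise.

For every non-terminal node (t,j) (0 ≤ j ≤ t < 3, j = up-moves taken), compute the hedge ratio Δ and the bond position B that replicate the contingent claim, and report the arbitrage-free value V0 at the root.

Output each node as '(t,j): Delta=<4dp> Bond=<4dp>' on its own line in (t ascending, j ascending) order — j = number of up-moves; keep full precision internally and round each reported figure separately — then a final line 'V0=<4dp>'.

(0,0): Delta=0.7397 Bond=-21.2408
(1,0): Delta=1.1964 Bond=-52.3465
(1,1): Delta=0.5354 Bond=3.0544
(2,0): Delta=0.0000 Bond=0.0000
(2,1): Delta=1.7318 Bond=-103.0479
(2,2): Delta=0.0000 Bond=94.3396
V0=46.8154

Under the risk-neutral measure, an up-move has probability p* = (R−d)/(u−d) = 0.5385 and values discount at R = 1.06.
Terminal values V(3,·): V(3,0)=0.0000, V(3,1)=0.0000, V(3,2)=100.0000, V(3,3)=100.0000
  t=2,j=0: stock 46.3772 → up 63.0730 (V=0.0000), down 32.9278 (V=0.0000). Price 0.0000; hedge Δ=0.0000, bond B=0.0000.
  t=2,j=1: stock 88.8352 → up 120.8159 (V=100.0000), down 63.0730 (V=0.0000). Price 50.7983; hedge Δ=1.7318, bond B=-103.0479.
  t=2,j=2: stock 170.1632 → up 231.4220 (V=100.0000), down 120.8159 (V=100.0000). Price 94.3396; hedge Δ=0.0000, bond B=94.3396.
  t=1,j=0: stock 65.3200 → up 88.8352 (V=50.7983), down 46.3772 (V=0.0000). Price 25.8046; hedge Δ=1.1964, bond B=-52.3465.
  t=1,j=1: stock 125.1200 → up 170.1632 (V=94.3396), down 88.8352 (V=50.7983). Price 70.0411; hedge Δ=0.5354, bond B=3.0544.
  t=0,j=0: stock 92.0000 → up 125.1200 (V=70.0411), down 65.3200 (V=25.8046). Price 46.8154; hedge Δ=0.7397, bond B=-21.2408.
Root portfolio cost Δ·92+B reproduces V0=46.8154.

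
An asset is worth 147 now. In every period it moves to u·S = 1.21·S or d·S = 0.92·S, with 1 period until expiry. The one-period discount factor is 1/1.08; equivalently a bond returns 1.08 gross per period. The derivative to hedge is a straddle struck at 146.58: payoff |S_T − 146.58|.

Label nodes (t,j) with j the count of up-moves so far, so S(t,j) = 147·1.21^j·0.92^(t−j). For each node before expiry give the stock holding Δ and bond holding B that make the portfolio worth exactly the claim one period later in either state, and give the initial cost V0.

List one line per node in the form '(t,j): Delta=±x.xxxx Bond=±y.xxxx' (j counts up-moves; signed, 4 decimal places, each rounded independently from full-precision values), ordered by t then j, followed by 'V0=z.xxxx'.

(0,0): Delta=0.4680 Bond=-48.1015
V0=20.6916

Under the risk-neutral measure, an up-move has probability p* = (R−d)/(u−d) = 0.5517 and values discount at R = 1.08.
Terminal values V(1,·): V(1,0)=11.3400, V(1,1)=31.2900
(0,0): S=147.0000. Δ = (V_up−V_dn)/(S_up−S_dn) = (31.2900−11.3400)/(177.8700−135.2400) = 0.4680. V = [p*·31.2900 + (1−p*)·11.3400]/1.08 = 20.6916. B = V − Δ·S = -48.1015.
The time-0 hedge costs 20.6916, which is the no-arbitrage price.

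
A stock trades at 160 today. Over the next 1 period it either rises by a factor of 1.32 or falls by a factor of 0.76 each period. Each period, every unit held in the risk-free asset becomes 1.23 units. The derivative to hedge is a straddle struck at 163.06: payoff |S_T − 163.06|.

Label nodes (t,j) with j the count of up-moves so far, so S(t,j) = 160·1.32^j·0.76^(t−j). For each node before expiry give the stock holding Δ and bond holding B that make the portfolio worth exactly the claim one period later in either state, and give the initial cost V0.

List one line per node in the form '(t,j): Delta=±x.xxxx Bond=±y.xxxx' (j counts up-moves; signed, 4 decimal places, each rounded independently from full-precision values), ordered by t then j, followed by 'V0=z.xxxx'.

(0,0): Delta=0.0746 Bond=26.3368
V0=38.2654

The replicating-portfolio and risk-neutral prices coincide; use p* = (1.23−0.76)/(1.32−0.76) = 0.8393 for the latter.
Terminal values V(1,·): V(1,0)=41.4600, V(1,1)=48.1400
(0,0): S=160.0000. Δ = (V_up−V_dn)/(S_up−S_dn) = (48.1400−41.4600)/(211.2000−121.6000) = 0.0746. V = [p*·48.1400 + (1−p*)·41.4600]/1.23 = 38.2654. B = V − Δ·S = 26.3368.
Check: Δ(0,0)·S0 + B(0,0) = 38.2654 = V0.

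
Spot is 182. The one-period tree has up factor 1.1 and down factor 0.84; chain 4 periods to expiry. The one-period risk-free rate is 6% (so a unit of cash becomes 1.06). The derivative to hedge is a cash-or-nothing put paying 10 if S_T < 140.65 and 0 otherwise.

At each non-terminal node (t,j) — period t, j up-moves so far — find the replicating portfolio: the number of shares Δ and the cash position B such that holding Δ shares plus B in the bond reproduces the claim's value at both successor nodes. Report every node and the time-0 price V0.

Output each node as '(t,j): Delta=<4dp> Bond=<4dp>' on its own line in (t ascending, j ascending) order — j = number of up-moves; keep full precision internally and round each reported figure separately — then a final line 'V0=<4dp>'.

(0,0): Delta=-0.0107 Bond=2.0423
(1,0): Delta=-0.0583 Bond=9.4472
(1,1): Delta=-0.0040 Bond=0.8408
(2,0): Delta=-0.2391 Bond=33.2300
(2,1): Delta=-0.0332 Bond=5.7929
(2,2): Delta=0.0000 Bond=0.0000
(3,0): Delta=0.0000 Bond=9.4340
(3,1): Delta=-0.2723 Bond=39.9129
(3,2): Delta=0.0000 Bond=0.0000
(3,3): Delta=0.0000 Bond=0.0000
V0=0.1021

Under the risk-neutral measure, an up-move has probability p* = (R−d)/(u−d) = 0.8462 and values discount at R = 1.06.
Terminal payoffs: V(4,0)=10.0000, V(4,1)=10.0000, V(4,2)=0.0000, V(4,3)=0.0000, V(4,4)=0.0000
(3,0): S=107.8721. Δ = (V_up−V_dn)/(S_up−S_dn) = (10.0000−10.0000)/(118.6593−90.6126) = 0.0000. V = [p*·10.0000 + (1−p*)·10.0000]/1.06 = 9.4340. B = V − Δ·S = 9.4340.
(3,1): S=141.2611. Δ = (V_up−V_dn)/(S_up−S_dn) = (0.0000−10.0000)/(155.3872−118.6593) = -0.2723. V = [p*·0.0000 + (1−p*)·10.0000]/1.06 = 1.4514. B = V − Δ·S = 39.9129.
(3,2): S=184.9848. Δ = (V_up−V_dn)/(S_up−S_dn) = (0.0000−0.0000)/(203.4833−155.3872) = 0.0000. V = [p*·0.0000 + (1−p*)·0.0000]/1.06 = 0.0000. B = V − Δ·S = 0.0000.
(3,3): S=242.2420. Δ = (V_up−V_dn)/(S_up−S_dn) = (0.0000−0.0000)/(266.4662−203.4833) = 0.0000. V = [p*·0.0000 + (1−p*)·0.0000]/1.06 = 0.0000. B = V − Δ·S = 0.0000.
(2,0): S=128.4192. Δ = (V_up−V_dn)/(S_up−S_dn) = (1.4514−9.4340)/(141.2611−107.8721) = -0.2391. V = [p*·1.4514 + (1−p*)·9.4340]/1.06 = 2.5278. B = V − Δ·S = 33.2300.
(2,1): S=168.1680. Δ = (V_up−V_dn)/(S_up−S_dn) = (0.0000−1.4514)/(184.9848−141.2611) = -0.0332. V = [p*·0.0000 + (1−p*)·1.4514]/1.06 = 0.2107. B = V − Δ·S = 5.7929.
(2,2): S=220.2200. Δ = (V_up−V_dn)/(S_up−S_dn) = (0.0000−0.0000)/(242.2420−184.9848) = 0.0000. V = [p*·0.0000 + (1−p*)·0.0000]/1.06 = 0.0000. B = V − Δ·S = 0.0000.
(1,0): S=152.8800. Δ = (V_up−V_dn)/(S_up−S_dn) = (0.2107−2.5278)/(168.1680−128.4192) = -0.0583. V = [p*·0.2107 + (1−p*)·2.5278]/1.06 = 0.5350. B = V − Δ·S = 9.4472.
(1,1): S=200.2000. Δ = (V_up−V_dn)/(S_up−S_dn) = (0.0000−0.2107)/(220.2200−168.1680) = -0.0040. V = [p*·0.0000 + (1−p*)·0.2107]/1.06 = 0.0306. B = V − Δ·S = 0.8408.
(0,0): S=182.0000. Δ = (V_up−V_dn)/(S_up−S_dn) = (0.0306−0.5350)/(200.2000−152.8800) = -0.0107. V = [p*·0.0306 + (1−p*)·0.5350]/1.06 = 0.1021. B = V − Δ·S = 2.0423.
Root portfolio cost Δ·182+B reproduces V0=0.1021.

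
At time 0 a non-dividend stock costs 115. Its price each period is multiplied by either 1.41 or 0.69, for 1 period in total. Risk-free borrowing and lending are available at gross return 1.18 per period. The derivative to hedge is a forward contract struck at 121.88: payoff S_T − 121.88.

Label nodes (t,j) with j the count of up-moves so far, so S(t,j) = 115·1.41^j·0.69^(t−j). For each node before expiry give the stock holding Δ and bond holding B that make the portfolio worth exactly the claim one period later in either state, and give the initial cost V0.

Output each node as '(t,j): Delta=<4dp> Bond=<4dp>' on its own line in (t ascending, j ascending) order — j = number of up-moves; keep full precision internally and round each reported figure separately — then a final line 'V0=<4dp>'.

(0,0): Delta=1.0000 Bond=-103.2881
V0=11.7119

Under the risk-neutral measure, an up-move has probability p* = (R−d)/(u−d) = 0.6806 and values discount at R = 1.18.
Payoff layer (t=1): V(1,0)=-42.5300, V(1,1)=40.2700
  t=0,j=0: stock 115.0000 → up 162.1500 (V=40.2700), down 79.3500 (V=-42.5300). Price 11.7119; hedge Δ=1.0000, bond B=-103.2881.
Each (Δ,B) replicates both successor values, so the strategy is self-financing and V0 is arbitrage-free.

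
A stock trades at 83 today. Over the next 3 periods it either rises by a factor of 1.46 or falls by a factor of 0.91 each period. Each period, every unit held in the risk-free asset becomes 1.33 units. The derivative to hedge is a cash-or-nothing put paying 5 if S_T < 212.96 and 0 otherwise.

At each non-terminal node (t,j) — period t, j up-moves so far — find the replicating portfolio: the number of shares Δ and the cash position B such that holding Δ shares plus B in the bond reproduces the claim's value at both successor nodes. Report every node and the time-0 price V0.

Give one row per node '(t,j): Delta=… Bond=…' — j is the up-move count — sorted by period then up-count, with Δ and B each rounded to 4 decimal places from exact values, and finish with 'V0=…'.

The replicating-portfolio and risk-neutral prices coincide; use p* = (1.33−0.91)/(1.46−0.91) = 0.7636 for the latter.
Terminal payoffs: V(3,0)=5.0000, V(3,1)=5.0000, V(3,2)=5.0000, V(3,3)=0.0000
Node (2,0) S=68.7323: V=(p*·5.0000+(1−p*)·5.0000)/1.33=3.7594; Δ=(5.0000−5.0000)/(100.3492−62.5464)=0.0000; B=V−Δ·S=3.7594
Node (2,1) S=110.2738: V=(p*·5.0000+(1−p*)·5.0000)/1.33=3.7594; Δ=(5.0000−5.0000)/(160.9997−100.3492)=0.0000; B=V−Δ·S=3.7594
Node (2,2) S=176.9228: V=(p*·0.0000+(1−p*)·5.0000)/1.33=0.8886; Δ=(0.0000−5.0000)/(258.3073−160.9997)=-0.0514; B=V−Δ·S=9.9795
Node (1,0) S=75.5300: V=(p*·3.7594+(1−p*)·3.7594)/1.33=2.8266; Δ=(3.7594−3.7594)/(110.2738−68.7323)=0.0000; B=V−Δ·S=2.8266
Node (1,1) S=121.1800: V=(p*·0.8886+(1−p*)·3.7594)/1.33=1.1783; Δ=(0.8886−3.7594)/(176.9228−110.2738)=-0.0431; B=V−Δ·S=6.3980
Node (0,0) S=83.0000: V=(p*·1.1783+(1−p*)·2.8266)/1.33=1.1789; Δ=(1.1783−2.8266)/(121.1800−75.5300)=-0.0361; B=V−Δ·S=4.1758
Root portfolio cost Δ·83+B reproduces V0=1.1789.

(0,0): Delta=-0.0361 Bond=4.1758
(1,0): Delta=0.0000 Bond=2.8266
(1,1): Delta=-0.0431 Bond=6.3980
(2,0): Delta=0.0000 Bond=3.7594
(2,1): Delta=0.0000 Bond=3.7594
(2,2): Delta=-0.0514 Bond=9.9795
V0=1.1789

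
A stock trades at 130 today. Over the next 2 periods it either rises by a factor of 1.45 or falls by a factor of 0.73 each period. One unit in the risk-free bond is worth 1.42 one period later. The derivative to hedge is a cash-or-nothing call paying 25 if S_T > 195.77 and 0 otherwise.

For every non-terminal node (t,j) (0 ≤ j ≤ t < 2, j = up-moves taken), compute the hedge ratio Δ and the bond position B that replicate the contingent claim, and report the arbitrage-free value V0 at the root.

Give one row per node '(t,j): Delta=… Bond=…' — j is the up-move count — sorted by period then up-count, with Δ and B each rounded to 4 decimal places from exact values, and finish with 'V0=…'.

(0,0): Delta=0.1803 Bond=-12.0468
(1,0): Delta=0.0000 Bond=0.0000
(1,1): Delta=0.1842 Bond=-17.8502
V0=11.3867

Under the risk-neutral measure, an up-move has probability p* = (R−d)/(u−d) = 0.9583 and values discount at R = 1.42.
Terminal payoffs: V(2,0)=0.0000, V(2,1)=0.0000, V(2,2)=25.0000
(1,0): S=94.9000. Δ = (V_up−V_dn)/(S_up−S_dn) = (0.0000−0.0000)/(137.6050−69.2770) = 0.0000. V = [p*·0.0000 + (1−p*)·0.0000]/1.42 = 0.0000. B = V − Δ·S = 0.0000.
(1,1): S=188.5000. Δ = (V_up−V_dn)/(S_up−S_dn) = (25.0000−0.0000)/(273.3250−137.6050) = 0.1842. V = [p*·25.0000 + (1−p*)·0.0000]/1.42 = 16.8721. B = V − Δ·S = -17.8502.
(0,0): S=130.0000. Δ = (V_up−V_dn)/(S_up−S_dn) = (16.8721−0.0000)/(188.5000−94.9000) = 0.1803. V = [p*·16.8721 + (1−p*)·0.0000]/1.42 = 11.3867. B = V − Δ·S = -12.0468.
The time-0 hedge costs 11.3867, which is the no-arbitrage price.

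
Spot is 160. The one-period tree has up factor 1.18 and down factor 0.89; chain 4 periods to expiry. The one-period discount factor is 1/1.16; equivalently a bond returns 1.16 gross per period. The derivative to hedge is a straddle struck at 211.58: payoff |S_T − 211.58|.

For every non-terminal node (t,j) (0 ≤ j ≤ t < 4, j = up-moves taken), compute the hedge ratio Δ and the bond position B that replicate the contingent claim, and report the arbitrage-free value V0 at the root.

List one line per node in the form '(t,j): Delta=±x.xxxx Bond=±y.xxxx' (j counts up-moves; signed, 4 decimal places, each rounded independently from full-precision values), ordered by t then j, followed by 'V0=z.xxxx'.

(0,0): Delta=0.8099 Bond=-85.3694
(1,0): Delta=-0.3015 Bond=59.2388
(1,1): Delta=0.8720 Bond=-110.7520
(2,0): Delta=-1.0000 Bond=157.2384
(2,1): Delta=-0.2625 Bond=62.1599
(2,2): Delta=0.9354 Bond=-142.5932
(3,0): Delta=-1.0000 Bond=182.3966
(3,1): Delta=-1.0000 Bond=182.3966
(3,2): Delta=-0.2213 Bond=63.9358
(3,3): Delta=1.0000 Bond=-182.3966
V0=44.2143

Under the risk-neutral measure, an up-move has probability p* = (R−d)/(u−d) = 0.9310 and values discount at R = 1.16.
Terminal values V(4,·): V(4,0)=111.1924, V(4,1)=78.4819, V(4,2)=35.1128, V(4,3)=22.3878, V(4,4)=98.6244
(3,0): S=112.7950. Δ = (V_up−V_dn)/(S_up−S_dn) = (78.4819−111.1924)/(133.0981−100.3876) = -1.0000. V = [p*·78.4819 + (1−p*)·111.1924]/1.16 = 69.6015. B = V − Δ·S = 182.3966.
(3,1): S=149.5485. Δ = (V_up−V_dn)/(S_up−S_dn) = (35.1128−78.4819)/(176.4672−133.0981) = -1.0000. V = [p*·35.1128 + (1−p*)·78.4819]/1.16 = 32.8481. B = V − Δ·S = 182.3966.
(3,2): S=198.2778. Δ = (V_up−V_dn)/(S_up−S_dn) = (22.3878−35.1128)/(233.9678−176.4672) = -0.2213. V = [p*·22.3878 + (1−p*)·35.1128]/1.16 = 20.0563. B = V − Δ·S = 63.9358.
(3,3): S=262.8851. Δ = (V_up−V_dn)/(S_up−S_dn) = (98.6244−22.3878)/(310.2044−233.9678) = 1.0000. V = [p*·98.6244 + (1−p*)·22.3878]/1.16 = 80.4886. B = V − Δ·S = -182.3966.
(2,0): S=126.7360. Δ = (V_up−V_dn)/(S_up−S_dn) = (32.8481−69.6015)/(149.5485−112.7950) = -1.0000. V = [p*·32.8481 + (1−p*)·69.6015]/1.16 = 30.5024. B = V − Δ·S = 157.2384.
(2,1): S=168.0320. Δ = (V_up−V_dn)/(S_up−S_dn) = (20.0563−32.8481)/(198.2778−149.5485) = -0.2625. V = [p*·20.0563 + (1−p*)·32.8481]/1.16 = 18.0504. B = V − Δ·S = 62.1599.
(2,2): S=222.7840. Δ = (V_up−V_dn)/(S_up−S_dn) = (80.4886−20.0563)/(262.8851−198.2778) = 0.9354. V = [p*·80.4886 + (1−p*)·20.0563]/1.16 = 65.7938. B = V − Δ·S = -142.5932.
(1,0): S=142.4000. Δ = (V_up−V_dn)/(S_up−S_dn) = (18.0504−30.5024)/(168.0320−126.7360) = -0.3015. V = [p*·18.0504 + (1−p*)·30.5024]/1.16 = 16.3010. B = V − Δ·S = 59.2388.
(1,1): S=188.8000. Δ = (V_up−V_dn)/(S_up−S_dn) = (65.7938−18.0504)/(222.7840−168.0320) = 0.8720. V = [p*·65.7938 + (1−p*)·18.0504]/1.16 = 53.8803. B = V − Δ·S = -110.7520.
(0,0): S=160.0000. Δ = (V_up−V_dn)/(S_up−S_dn) = (53.8803−16.3010)/(188.8000−142.4000) = 0.8099. V = [p*·53.8803 + (1−p*)·16.3010]/1.16 = 44.2143. B = V − Δ·S = -85.3694.
Self-financing check: at every node Δ·S+B equals the discounted successor values.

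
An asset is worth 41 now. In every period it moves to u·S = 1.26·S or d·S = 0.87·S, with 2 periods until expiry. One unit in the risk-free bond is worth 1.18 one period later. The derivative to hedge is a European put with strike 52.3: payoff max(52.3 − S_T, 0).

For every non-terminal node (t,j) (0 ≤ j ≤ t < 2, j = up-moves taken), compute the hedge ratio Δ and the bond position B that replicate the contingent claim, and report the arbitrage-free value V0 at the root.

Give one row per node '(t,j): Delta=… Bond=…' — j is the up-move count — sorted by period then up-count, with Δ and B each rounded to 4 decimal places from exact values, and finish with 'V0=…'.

No-arbitrage ⇒ martingale measure with p* = (R−d)/(u−d) = 0.7949.
Terminal payoffs: V(2,0)=21.2671, V(2,1)=7.3558, V(2,2)=0.0000
(1,0): S=35.6700. Δ = (V_up−V_dn)/(S_up−S_dn) = (7.3558−21.2671)/(44.9442−31.0329) = -1.0000. V = [p*·7.3558 + (1−p*)·21.2671]/1.18 = 8.6520. B = V − Δ·S = 44.3220.
(1,1): S=51.6600. Δ = (V_up−V_dn)/(S_up−S_dn) = (0.0000−7.3558)/(65.0916−44.9442) = -0.3651. V = [p*·0.0000 + (1−p*)·7.3558]/1.18 = 1.2787. B = V − Δ·S = 20.1397.
(0,0): S=41.0000. Δ = (V_up−V_dn)/(S_up−S_dn) = (1.2787−8.6520)/(51.6600−35.6700) = -0.4611. V = [p*·1.2787 + (1−p*)·8.6520]/1.18 = 2.3654. B = V − Δ·S = 21.2714.
Root portfolio cost Δ·41+B reproduces V0=2.3654.

(0,0): Delta=-0.4611 Bond=21.2714
(1,0): Delta=-1.0000 Bond=44.3220
(1,1): Delta=-0.3651 Bond=20.1397
V0=2.3654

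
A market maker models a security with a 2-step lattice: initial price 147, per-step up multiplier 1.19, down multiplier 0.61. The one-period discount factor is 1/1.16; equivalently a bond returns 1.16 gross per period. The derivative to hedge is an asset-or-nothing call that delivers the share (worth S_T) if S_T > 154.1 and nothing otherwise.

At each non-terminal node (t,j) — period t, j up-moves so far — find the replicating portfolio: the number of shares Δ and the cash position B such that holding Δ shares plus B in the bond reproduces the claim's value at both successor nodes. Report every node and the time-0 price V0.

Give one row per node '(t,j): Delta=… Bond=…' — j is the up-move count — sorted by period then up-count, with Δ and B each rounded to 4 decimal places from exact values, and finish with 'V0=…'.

(0,0): Delta=1.9959 Bond=-154.2879
(1,0): Delta=0.0000 Bond=0.0000
(1,1): Delta=2.0517 Bond=-188.7362
V0=139.1120

The replicating-portfolio and risk-neutral prices coincide; use p* = (1.16−0.61)/(1.19−0.61) = 0.9483 for the latter.
At expiry t=2: V(2,0)=0.0000, V(2,1)=0.0000, V(2,2)=208.1667
  t=1,j=0: stock 89.6700 → up 106.7073 (V=0.0000), down 54.6987 (V=0.0000). Price 0.0000; hedge Δ=0.0000, bond B=0.0000.
  t=1,j=1: stock 174.9300 → up 208.1667 (V=208.1667), down 106.7073 (V=0.0000). Price 170.1719; hedge Δ=2.0517, bond B=-188.7362.
  t=0,j=0: stock 147.0000 → up 174.9300 (V=170.1719), down 89.6700 (V=0.0000). Price 139.1120; hedge Δ=1.9959, bond B=-154.2879.
Self-financing check: at every node Δ·S+B equals the discounted successor values.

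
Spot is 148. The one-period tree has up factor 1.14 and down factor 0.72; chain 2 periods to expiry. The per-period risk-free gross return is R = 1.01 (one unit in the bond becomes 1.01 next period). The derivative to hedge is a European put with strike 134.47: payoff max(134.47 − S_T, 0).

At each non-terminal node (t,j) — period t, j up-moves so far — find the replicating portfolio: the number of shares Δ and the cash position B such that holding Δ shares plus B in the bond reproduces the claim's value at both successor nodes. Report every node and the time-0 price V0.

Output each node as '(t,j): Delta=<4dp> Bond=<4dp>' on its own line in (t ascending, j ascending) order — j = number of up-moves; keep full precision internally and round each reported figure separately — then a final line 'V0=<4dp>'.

Since d<R<u, set p* = (R−d)/(u−d) = 0.6905; price each node as the discounted p*-expectation of its children.
Terminal payoffs: V(2,0)=57.7468, V(2,1)=12.9916, V(2,2)=0.0000
(1,0): S=106.5600. Δ = (V_up−V_dn)/(S_up−S_dn) = (12.9916−57.7468)/(121.4784−76.7232) = -1.0000. V = [p*·12.9916 + (1−p*)·57.7468]/1.01 = 26.5786. B = V − Δ·S = 133.1386.
(1,1): S=168.7200. Δ = (V_up−V_dn)/(S_up−S_dn) = (0.0000−12.9916)/(192.3408−121.4784) = -0.1833. V = [p*·0.0000 + (1−p*)·12.9916]/1.01 = 3.9814. B = V − Δ·S = 34.9138.
(0,0): S=148.0000. Δ = (V_up−V_dn)/(S_up−S_dn) = (3.9814−26.5786)/(168.7200−106.5600) = -0.3635. V = [p*·3.9814 + (1−p*)·26.5786]/1.01 = 10.8671. B = V − Δ·S = 64.6700.
Self-financing check: at every node Δ·S+B equals the discounted successor values.

(0,0): Delta=-0.3635 Bond=64.6700
(1,0): Delta=-1.0000 Bond=133.1386
(1,1): Delta=-0.1833 Bond=34.9138
V0=10.8671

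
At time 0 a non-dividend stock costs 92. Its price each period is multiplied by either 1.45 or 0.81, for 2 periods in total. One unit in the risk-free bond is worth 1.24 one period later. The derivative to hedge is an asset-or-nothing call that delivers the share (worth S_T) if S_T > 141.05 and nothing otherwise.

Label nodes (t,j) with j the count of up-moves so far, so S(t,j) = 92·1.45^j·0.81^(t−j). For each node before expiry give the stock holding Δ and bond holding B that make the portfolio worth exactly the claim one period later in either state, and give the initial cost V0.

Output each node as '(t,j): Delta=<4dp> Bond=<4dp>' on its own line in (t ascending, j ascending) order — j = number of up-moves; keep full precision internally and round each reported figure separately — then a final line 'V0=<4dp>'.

The replicating-portfolio and risk-neutral prices coincide; use p* = (1.24−0.81)/(1.45−0.81) = 0.6719 for the latter.
Payoff layer (t=2): V(2,0)=0.0000, V(2,1)=0.0000, V(2,2)=193.4300
  t=1,j=0: stock 74.5200 → up 108.0540 (V=0.0000), down 60.3612 (V=0.0000). Price 0.0000; hedge Δ=0.0000, bond B=0.0000.
  t=1,j=1: stock 133.4000 → up 193.4300 (V=193.4300), down 108.0540 (V=0.0000). Price 104.8071; hedge Δ=2.2656, bond B=-197.4273.
  t=0,j=0: stock 92.0000 → up 133.4000 (V=104.8071), down 74.5200 (V=0.0000). Price 56.7881; hedge Δ=1.7800, bond B=-106.9730.
The time-0 hedge costs 56.7881, which is the no-arbitrage price.

(0,0): Delta=1.7800 Bond=-106.9730
(1,0): Delta=0.0000 Bond=0.0000
(1,1): Delta=2.2656 Bond=-197.4273
V0=56.7881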